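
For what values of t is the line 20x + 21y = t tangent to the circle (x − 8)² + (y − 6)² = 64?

For a tangent, require d(centre, line) = r = 8.
|20·8 + 21·6 − t| / √841 = 8
|t − (286)| = 8·29, so t = 518 or t = 54.

t = 54 or t = 518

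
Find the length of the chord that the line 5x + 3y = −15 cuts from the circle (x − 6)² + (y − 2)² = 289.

5√34

Centre (6, 2), r² = 289. Perpendicular distance d from centre to line = |51| / √34 = 51/√34.
Chord = 2√(r² − d²) = 2·√(425/2) = 5√34.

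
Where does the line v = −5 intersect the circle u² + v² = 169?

Express v = −5 and substitute into the circle:
u² − 144 = 0
u = 12 or u = −12, giving (12, −5) and (−12, −5).

(−12, −5) and (12, −5)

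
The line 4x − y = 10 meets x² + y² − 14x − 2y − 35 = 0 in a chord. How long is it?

Substitute y = 4x − 10:
17x² − 102x + 85 = 0  ⟹  x² − 6x + 5 = 0
x = 5 or x = 1, giving (5, 10) and (1, −6).
Chord length = distance between (5, 10) and (1, −6) = √272 = 4√17.

4√17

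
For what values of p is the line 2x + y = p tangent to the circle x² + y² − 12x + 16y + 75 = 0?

Tangency holds when the distance from the centre (6, −8) to the line equals the radius 5:
|2·6 + 1·(−8) − p| / √5 = 5
|p − (4)| = 5√5.

p = 4 ± 5√5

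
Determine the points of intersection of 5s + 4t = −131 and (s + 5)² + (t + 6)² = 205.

Substitute t = (−131 − 5s)/4:
41s² + 1230s + 8569 = 0  ⟹  s² + 30s + 209 = 0
s = −11 or s = −19, giving (−11, −19) and (−19, −9).

(−19, −9) and (−11, −19)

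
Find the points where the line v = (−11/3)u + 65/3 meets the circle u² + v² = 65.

From the line, v = (65 − 11u)/3. Substituting:
130u² − 1430u + 3640 = 0  ⟹  u² − 11u + 28 = 0
u = 7 or u = 4, giving (7, −4) and (4, 7).

(4, 7) and (7, −4)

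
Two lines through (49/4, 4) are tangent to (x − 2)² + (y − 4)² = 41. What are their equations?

Let a tangent through (49/4, 4) have slope m. Its distance from (2, 4) must equal √41:
(−41/4m − (0))² = 41(m² + 1)
25m² − 16 = 0, so m = 4/5 or m = −4/5.
With m = 4/5: 4x − 5y = 29. With m = −4/5: 4x + 5y = 69.

4x − 5y = 29 and 4x + 5y = 69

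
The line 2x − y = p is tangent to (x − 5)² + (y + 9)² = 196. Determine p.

p = 19 ± 14√5

Tangency holds when the distance from the centre (5, −9) to the line equals the radius 14:
|2·5 − 1·(−9) − p| / √5 = 14
|p − (19)| = 14√5.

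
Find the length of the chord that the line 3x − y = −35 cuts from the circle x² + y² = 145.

3√10

The distance from (0, 0) to the line is 35/√10, and r² = 145.
Half the chord is √(r² − d²) = √(45/2), so the full chord is 3√10.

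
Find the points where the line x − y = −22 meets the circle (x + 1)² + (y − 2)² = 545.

(−24, −2) and (3, 25)

From the line, y = x + 22. Substituting:
2x² + 42x − 144 = 0  ⟹  x² + 21x − 72 = 0
x = 3 or x = −24, giving (3, 25) and (−24, −2).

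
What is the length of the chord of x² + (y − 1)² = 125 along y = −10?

Substitute y = −10:
x² − 4 = 0
x = 2 or x = −2, giving (2, −10) and (−2, −10).
Chord length = distance between (2, −10) and (−2, −10) = √16 = 4.

4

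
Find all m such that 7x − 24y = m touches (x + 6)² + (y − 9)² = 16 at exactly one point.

m = −358 or m = −158

Tangency holds when the distance from the centre (−6, 9) to the line equals the radius 4:
|7·(−6) − 24·9 − m| / √625 = 4
|m − (−258)| = 4·25, so m = −158 or m = −358.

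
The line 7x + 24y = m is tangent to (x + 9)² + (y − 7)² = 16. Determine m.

m = 5 or m = 205

Tangency holds when the distance from the centre (−9, 7) to the line equals the radius 4:
|7·(−9) + 24·7 − m| / √625 = 4
|m − (105)| = 4·25, so m = 205 or m = 5.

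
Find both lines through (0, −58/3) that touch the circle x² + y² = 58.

7x + 3y = −58 and 7x − 3y = 58

Let a tangent through (0, −58/3) have slope m. Its distance from (0, 0) must equal √58:
(0m − (58/3))² = 58(m² + 1)
9m² − 49 = 0, so m = −7/3 or m = 7/3.
With m = −7/3: 7x + 3y = −58. With m = 7/3: 7x − 3y = 58.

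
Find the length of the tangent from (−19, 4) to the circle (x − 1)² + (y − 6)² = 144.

With centre O = (1, 6), |OP|² = 404 and r² = 144.
By the tangent–radius right angle, tangent length = √(|PO|² − r²) = √260 = 2√65.

2√65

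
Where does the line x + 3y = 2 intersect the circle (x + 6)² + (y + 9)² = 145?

(−7, 3) and (2, 0)

Express y = (2 − x)/3 and substitute into the circle:
10x² + 50x − 140 = 0  ⟹  x² + 5x − 14 = 0
x = 2 or x = −7, giving (2, 0) and (−7, 3).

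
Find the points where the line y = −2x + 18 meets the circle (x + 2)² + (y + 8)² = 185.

Express y = −2x + 18 and substitute into the circle:
5x² − 100x + 495 = 0  ⟹  x² − 20x + 99 = 0
x = 11 or x = 9, giving (11, −4) and (9, 0).

(9, 0) and (11, −4)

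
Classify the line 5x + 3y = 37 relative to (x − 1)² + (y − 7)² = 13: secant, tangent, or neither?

secant

Centre (1, 7), r² = 13. Distance² from centre to line = (−11)²/34 = 121/34.
Since d² < r², the line cuts the circle twice.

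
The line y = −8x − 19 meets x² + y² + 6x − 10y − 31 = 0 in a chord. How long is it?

The distance from (−3, 5) to the line is 0/√65, and r² = 65.
Chord = 2√(r² − d²) = 2·√(65) = 2√65.

2√65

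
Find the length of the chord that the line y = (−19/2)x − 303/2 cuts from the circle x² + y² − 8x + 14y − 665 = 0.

2√365

From the line, y = (−303 − 19x)/2. Substituting:
365x² + 10950x + 80665 = 0  ⟹  x² + 30x + 221 = 0
x = −13 or x = −17, giving (−13, −28) and (−17, 10).
|(−13, −28) − (−17, 10)| = √((4)² + (−38)²) = 2√365.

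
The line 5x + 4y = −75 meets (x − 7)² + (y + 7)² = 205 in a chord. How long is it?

2√41

The distance from (7, −7) to the line is 82/√41, and r² = 205.
Chord = 2√(r² − d²) = 2·√(41) = 2√41.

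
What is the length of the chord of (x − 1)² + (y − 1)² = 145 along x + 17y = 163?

√290

Substitute y = (163 − x)/17:
290x² − 870x − 20300 = 0  ⟹  x² − 3x − 70 = 0
x = 10 or x = −7, giving (10, 9) and (−7, 10).
|(10, 9) − (−7, 10)| = √((17)² + (−1)²) = √290.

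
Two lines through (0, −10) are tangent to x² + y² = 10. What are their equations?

Write the tangent as mx − y + (−10 − m·(0)) = 0 and set its distance from the centre to √10:
(0m − (10))² = 10(m² + 1)
m² − 9 = 0, so m = −3 or m = 3.
Through (0, −10) these give 3x + y = −10 and 3x − y = 10.

3x + y = −10 and 3x − y = 10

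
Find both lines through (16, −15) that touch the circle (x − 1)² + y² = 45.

x + 2y = −14 and 2x + y = 17

A line y − (−15) = m(x − (16)) is tangent when its distance from (1, 0) is 3√5:
[m·(−15) − (15)]² = 45(m² + 1)
2m² + 5m + 2 = 0, so m = −1/2 or m = −2.
Through (16, −15) these give x + 2y = −14 and 2x + y = 17.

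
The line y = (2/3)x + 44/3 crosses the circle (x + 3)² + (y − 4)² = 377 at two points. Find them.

Substitute y = (44 + 2x)/3:
13x² + 182x − 2288 = 0  ⟹  x² + 14x − 176 = 0
x = 8 or x = −22, giving (8, 20) and (−22, 0).

(−22, 0) and (8, 20)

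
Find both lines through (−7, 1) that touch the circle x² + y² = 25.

4x + 3y = −25 and 3x − 4y = −25

A line y − (1) = m(x − (−7)) is tangent when its distance from (0, 0) is 5:
[m·(7) − (−1)]² = 25(m² + 1)
12m² + 7m − 12 = 0, so m = −4/3 or m = 3/4.
With m = −4/3: 4x + 3y = −25. With m = 3/4: 3x − 4y = −25.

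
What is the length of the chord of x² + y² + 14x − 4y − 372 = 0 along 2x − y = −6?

Express y = 2x + 6 and substitute into the circle:
5x² + 30x − 360 = 0  ⟹  x² + 6x − 72 = 0
x = 6 or x = −12, giving (6, 18) and (−12, −18).
Chord length = distance between (6, 18) and (−12, −18) = √1620 = 18√5.

18√5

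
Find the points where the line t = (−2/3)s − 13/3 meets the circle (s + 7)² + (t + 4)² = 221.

(−17, 7) and (7, −9)

From the line, t = (−13 − 2s)/3. Substituting:
13s² + 130s − 1547 = 0  ⟹  s² + 10s − 119 = 0
s = 7 or s = −17, giving (7, −9) and (−17, 7).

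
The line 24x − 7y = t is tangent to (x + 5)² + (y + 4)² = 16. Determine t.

t = −192 or t = 8

The line touches the circle iff its distance from (−5, −4) is 4:
|24·(−5) − 7·(−4) − t| / √625 = 4
|t − (−92)| = 4·25, so t = 8 or t = −192.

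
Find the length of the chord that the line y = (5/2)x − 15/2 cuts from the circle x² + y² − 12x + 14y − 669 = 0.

The distance from (6, −7) to the line is 29/√29, and r² = 754.
Half the chord is √(r² − d²) = √(725), so the full chord is 10√29.

10√29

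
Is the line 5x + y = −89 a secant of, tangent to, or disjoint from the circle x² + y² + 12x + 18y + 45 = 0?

d² = (5·(−6) + 1·(−9) − (−89))²/26 = 1250/13; r² = 72.
Since d² > r², the line lies outside the circle.

disjoint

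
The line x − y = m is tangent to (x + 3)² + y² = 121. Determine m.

m = −3 ± 11√2

For a tangent, require d(centre, line) = r = 11.
|1·(−3) − 1·0 − m| / √2 = 11
|m − (−3)| = 11√2.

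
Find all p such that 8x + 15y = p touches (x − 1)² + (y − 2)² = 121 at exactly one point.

p = −149 or p = 225

The line touches the circle iff its distance from (1, 2) is 11:
|8·1 + 15·2 − p| / √289 = 11
|p − (38)| = 11·17, so p = 225 or p = −149.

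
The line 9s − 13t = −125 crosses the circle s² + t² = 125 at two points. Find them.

Express t = (125 + 9s)/13 and substitute into the circle:
250s² + 2250s − 5500 = 0  ⟹  s² + 9s − 22 = 0
s = 2 or s = −11, giving (2, 11) and (−11, 2).

(−11, 2) and (2, 11)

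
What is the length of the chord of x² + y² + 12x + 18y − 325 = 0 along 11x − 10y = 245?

From the line, y = (−245 + 11x)/10. Substituting:
221x² − 2210x − 16575 = 0  ⟹  x² − 10x − 75 = 0
x = 15 or x = −5, giving (15, −8) and (−5, −30).
|(15, −8) − (−5, −30)| = √((20)² + (22)²) = 2√221.

2√221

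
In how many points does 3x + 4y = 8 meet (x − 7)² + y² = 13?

2

Centre (7, 0), r² = 13. Distance² from centre to line = (13)²/25 = 169/25.
Since d² < r², the line cuts the circle twice.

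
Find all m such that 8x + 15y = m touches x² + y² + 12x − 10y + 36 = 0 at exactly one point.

For a tangent, require d(centre, line) = r = 5.
|8·(−6) + 15·5 − m| / √289 = 5
|m − (27)| = 5·17, so m = 112 or m = −58.

m = −58 or m = 112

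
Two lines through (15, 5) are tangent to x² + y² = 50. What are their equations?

Write the tangent as mx − y + (5 − m·(15)) = 0 and set its distance from the centre to 5√2:
(−15m − (−5))² = 50(m² + 1)
7m² − 6m − 1 = 0, so m = −1/7 or m = 1.
With m = −1/7: x + 7y = 50. With m = 1: x − y = 10.

x + 7y = 50 and x − y = 10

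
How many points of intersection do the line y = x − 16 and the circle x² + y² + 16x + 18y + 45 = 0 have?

Substituting the line into the circle gives 2x² + 2x + 13 = 0.
Discriminant = (2)² − 4·2·(13) = −100 < 0.
No real roots: the line does not meet the circle.

0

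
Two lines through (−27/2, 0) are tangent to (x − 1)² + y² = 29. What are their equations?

Write the tangent as mx − y + (0 − m·(−27/2)) = 0 and set its distance from the centre to √29:
(29/2m − (0))² = 29(m² + 1)
25m² − 4 = 0, so m = −2/5 or m = 2/5.
Through (−27/2, 0) these give 2x + 5y = −27 and 2x − 5y = −27.

2x + 5y = −27 and 2x − 5y = −27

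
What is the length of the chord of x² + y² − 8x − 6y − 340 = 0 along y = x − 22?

17√2

Substitute y = x − 22:
2x² − 58x + 276 = 0  ⟹  x² − 29x + 138 = 0
x = 23 or x = 6, giving (23, 1) and (6, −16).
Chord length = distance between (23, 1) and (6, −16) = √578 = 17√2.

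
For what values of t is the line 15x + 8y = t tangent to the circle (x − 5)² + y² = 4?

t = 41 or t = 109

Tangency holds when the distance from the centre (5, 0) to the line equals the radius 2:
|15·5 + 8·0 − t| / √289 = 2
|t − (75)| = 2·17, so t = 109 or t = 41.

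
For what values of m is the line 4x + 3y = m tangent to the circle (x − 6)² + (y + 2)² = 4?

m = 8 or m = 28

For a tangent, require d(centre, line) = r = 2.
|4·6 + 3·(−2) − m| / √25 = 2
|m − (18)| = 2·5, so m = 28 or m = 8.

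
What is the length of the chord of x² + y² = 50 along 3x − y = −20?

Substitute y = 3x + 20:
10x² + 120x + 350 = 0  ⟹  x² + 12x + 35 = 0
x = −5 or x = −7, giving (−5, 5) and (−7, −1).
|(−5, 5) − (−7, −1)| = √((2)² + (6)²) = 2√10.

2√10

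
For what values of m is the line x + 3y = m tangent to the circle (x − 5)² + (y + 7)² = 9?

m = −16 ± 3√10

Tangency holds when the distance from the centre (5, −7) to the line equals the radius 3:
|1·5 + 3·(−7) − m| / √10 = 3
|m − (−16)| = 3√10.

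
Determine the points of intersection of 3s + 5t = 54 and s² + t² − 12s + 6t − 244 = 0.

(−2, 12) and (23, −3)

Express t = (54 − 3s)/5 and substitute into the circle:
34s² − 714s − 1564 = 0  ⟹  s² − 21s − 46 = 0
s = 23 or s = −2, giving (23, −3) and (−2, 12).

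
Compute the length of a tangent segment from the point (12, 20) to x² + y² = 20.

Centre (0, 0), r² = 20. |PO|² = (12)² + (20)² = 544.
By the tangent–radius right angle, tangent length = √(|PO|² − r²) = √524 = 2√131.

2√131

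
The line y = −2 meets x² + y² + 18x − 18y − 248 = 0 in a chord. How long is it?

Centre (−9, 9), r² = 410. Perpendicular distance d from centre to line = |11| / √1 = 11.
Half the chord is √(r² − d²) = √(289), so the full chord is 34.

34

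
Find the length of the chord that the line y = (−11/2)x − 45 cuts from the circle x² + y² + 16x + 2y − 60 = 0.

10√5

Centre (−8, −1), r² = 125. Perpendicular distance d from centre to line = |0| / √125 = 0/√125.
Half the chord is √(r² − d²) = √(125), so the full chord is 10√5.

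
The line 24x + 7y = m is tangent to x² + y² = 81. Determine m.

For a tangent, require d(centre, line) = r = 9.
|24·0 + 7·0 − m| / √625 = 9
|m| = 9·25, so m = 225 or m = −225.

m = −225 or m = 225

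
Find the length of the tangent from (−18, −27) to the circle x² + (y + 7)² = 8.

The centre is (0, −7) and r = 2√2. The square of the distance from P to the centre is 324 + 400 = 724.
The tangent meets the radius at right angles, so tangent² = |PO|² − r² = 724 − 8 = 716.

2√179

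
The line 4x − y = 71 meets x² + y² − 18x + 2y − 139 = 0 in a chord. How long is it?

6√17

From the line, y = 4x − 71. Substituting:
17x² − 578x + 4760 = 0  ⟹  x² − 34x + 280 = 0
x = 20 or x = 14, giving (20, 9) and (14, −15).
Chord length = distance between (20, 9) and (14, −15) = √612 = 6√17.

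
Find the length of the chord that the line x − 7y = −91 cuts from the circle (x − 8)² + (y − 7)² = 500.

30√2

Centre (8, 7), r² = 500. Perpendicular distance d from centre to line = |50| / √50 = 50/√50.
Chord = 2√(r² − d²) = 2·√(450) = 30√2.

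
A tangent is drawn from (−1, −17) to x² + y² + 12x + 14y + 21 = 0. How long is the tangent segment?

√61

Centre (−6, −7), r² = 64. |PO|² = (5)² + (−10)² = 125.
By the tangent–radius right angle, tangent length = √(|PO|² − r²) = √61.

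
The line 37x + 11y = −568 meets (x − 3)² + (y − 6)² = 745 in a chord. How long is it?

Express y = (−568 − 37x)/11 and substitute into the circle:
1490x² + 46190x + 312900 = 0  ⟹  x² + 31x + 210 = 0
x = −10 or x = −21, giving (−10, −18) and (−21, 19).
Chord length = distance between (−10, −18) and (−21, 19) = √1490 = √1490.

√1490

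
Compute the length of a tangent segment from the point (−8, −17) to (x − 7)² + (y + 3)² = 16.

The centre is (7, −3) and r = 4. The square of the distance from P to the centre is 225 + 196 = 421.
By the tangent–radius right angle, tangent length = √(|PO|² − r²) = √405 = 9√5.

9√5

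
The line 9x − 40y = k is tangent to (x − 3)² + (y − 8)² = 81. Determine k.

The line touches the circle iff its distance from (3, 8) is 9:
|9·3 − 40·8 − k| / √1681 = 9
|k − (−293)| = 9·41, so k = 76 or k = −662.

k = −662 or k = 76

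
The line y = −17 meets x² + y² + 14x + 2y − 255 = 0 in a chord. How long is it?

14

Substitute y = −17:
x² + 14x = 0
x = 0 or x = −14, giving (0, −17) and (−14, −17).
|(0, −17) − (−14, −17)| = √((14)² + (0)²) = 14.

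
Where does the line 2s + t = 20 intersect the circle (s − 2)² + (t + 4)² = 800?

(−2, 24) and (22, −24)

From the line, t = −2s + 20. Substituting:
5s² − 100s − 220 = 0  ⟹  s² − 20s − 44 = 0
s = 22 or s = −2, giving (22, −24) and (−2, 24).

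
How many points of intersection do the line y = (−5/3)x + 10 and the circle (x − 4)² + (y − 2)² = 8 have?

2

Substituting the line into the circle gives 34x² − 312x + 648 = 0.
Δ = 97344 − 88128 = 9216.
Two real roots: the line is a secant.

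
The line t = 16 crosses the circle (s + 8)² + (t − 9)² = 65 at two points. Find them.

Substitute t = 16:
s² + 16s + 48 = 0
s = −4 or s = −12, giving (−4, 16) and (−12, 16).

(−12, 16) and (−4, 16)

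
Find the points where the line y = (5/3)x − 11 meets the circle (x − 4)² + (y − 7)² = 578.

(−3, −16) and (21, 24)

From the line, y = (−33 + 5x)/3. Substituting:
34x² − 612x − 2142 = 0  ⟹  x² − 18x − 63 = 0
x = 21 or x = −3, giving (21, 24) and (−3, −16).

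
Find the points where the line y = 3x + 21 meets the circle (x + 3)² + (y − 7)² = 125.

(−8, −3) and (−1, 18)

Substitute y = 3x + 21:
10x² + 90x + 80 = 0  ⟹  x² + 9x + 8 = 0
x = −1 or x = −8, giving (−1, 18) and (−8, −3).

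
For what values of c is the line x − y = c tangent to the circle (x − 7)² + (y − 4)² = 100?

c = 3 ± 10√2

For a tangent, require d(centre, line) = r = 10.
|1·7 − 1·4 − c| / √2 = 10
|c − (3)| = 10√2.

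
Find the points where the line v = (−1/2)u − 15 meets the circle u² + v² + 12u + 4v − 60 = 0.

Express v = (−30 − u)/2 and substitute into the circle:
5u² + 100u + 420 = 0  ⟹  u² + 20u + 84 = 0
u = −6 or u = −14, giving (−6, −12) and (−14, −8).

(−14, −8) and (−6, −12)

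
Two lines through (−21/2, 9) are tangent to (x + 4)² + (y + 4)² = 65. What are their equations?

A line y − (9) = m(x − (−21/2)) is tangent when its distance from (−4, −4) is √65:
(13/2m − (−13))² = 65(m² + 1)
7m² − 52m − 32 = 0, so m = −4/7 or m = 8.
With m = −4/7: 4x + 7y = 21. With m = 8: 8x − y = −93.

4x + 7y = 21 and 8x − y = −93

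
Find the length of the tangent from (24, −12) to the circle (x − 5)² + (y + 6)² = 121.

The centre is (5, −6) and r = 11. The square of the distance from P to the centre is 361 + 36 = 397.
Power of the point: PT² = |PO|² − r² = 276, so PT = 2√69.

2√69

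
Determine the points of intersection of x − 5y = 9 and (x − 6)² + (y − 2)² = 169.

Express y = (−9 + x)/5 and substitute into the circle:
26x² − 338x − 2964 = 0  ⟹  x² − 13x − 114 = 0
x = 19 or x = −6, giving (19, 2) and (−6, −3).

(−6, −3) and (19, 2)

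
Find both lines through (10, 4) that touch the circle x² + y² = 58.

Write the tangent as mx − y + (4 − m·(10)) = 0 and set its distance from the centre to √58:
[m·(−10) − (−4)]² = 58(m² + 1)
21m² − 40m − 21 = 0, so m = −3/7 or m = 7/3.
With m = −3/7: 3x + 7y = 58. With m = 7/3: 7x − 3y = 58.

3x + 7y = 58 and 7x − 3y = 58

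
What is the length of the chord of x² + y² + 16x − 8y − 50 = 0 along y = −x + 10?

Express y = −x + 10 and substitute into the circle:
2x² + 4x − 30 = 0  ⟹  x² + 2x − 15 = 0
x = 3 or x = −5, giving (3, 7) and (−5, 15).
Chord length = distance between (3, 7) and (−5, 15) = √128 = 8√2.

8√2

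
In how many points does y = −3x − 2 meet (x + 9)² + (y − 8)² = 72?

Centre (−9, 8), r² = 72. Distance² from centre to line = (−17)²/10 = 289/10.
Since d² < r², the line cuts the circle twice.

2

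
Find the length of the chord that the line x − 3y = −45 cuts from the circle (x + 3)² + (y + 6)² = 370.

2√10

Centre (−3, −6), r² = 370. Perpendicular distance d from centre to line = |60| / √10 = 60/√10.
Chord = 2√(r² − d²) = 2·√(10) = 2√10.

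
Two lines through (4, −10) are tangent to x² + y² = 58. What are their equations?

A line y − (−10) = m(x − (4)) is tangent when its distance from (0, 0) is √58:
[m·(−4) − (10)]² = 58(m² + 1)
21m² − 40m − 21 = 0, so m = −3/7 or m = 7/3.
Through (4, −10) these give 3x + 7y = −58 and 7x − 3y = 58.

3x + 7y = −58 and 7x − 3y = 58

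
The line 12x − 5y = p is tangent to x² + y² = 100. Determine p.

p = −130 or p = 130

The line touches the circle iff its distance from (0, 0) is 10:
|12·0 − 5·0 − p| / √169 = 10
|p| = 10·13, so p = 130 or p = −130.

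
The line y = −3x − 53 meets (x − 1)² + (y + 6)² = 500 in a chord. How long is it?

From the line, y = −3x − 53. Substituting:
10x² + 280x + 1710 = 0  ⟹  x² + 28x + 171 = 0
x = −9 or x = −19, giving (−9, −26) and (−19, 4).
Chord length = distance between (−9, −26) and (−19, 4) = √1000 = 10√10.

10√10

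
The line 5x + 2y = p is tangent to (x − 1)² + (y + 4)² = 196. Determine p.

The line touches the circle iff its distance from (1, −4) is 14:
|5·1 + 2·(−4) − p| / √29 = 14
|p − (−3)| = 14√29.

p = −3 ± 14√29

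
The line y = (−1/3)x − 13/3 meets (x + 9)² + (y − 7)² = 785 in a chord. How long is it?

The distance from (−9, 7) to the line is 25/√10, and r² = 785.
Half the chord is √(r² − d²) = √(1445/2), so the full chord is 17√10.

17√10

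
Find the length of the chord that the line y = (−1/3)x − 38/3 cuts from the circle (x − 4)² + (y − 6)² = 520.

8√10

From the line, y = (−38 − x)/3. Substituting:
10x² + 40x − 1400 = 0  ⟹  x² + 4x − 140 = 0
x = 10 or x = −14, giving (10, −16) and (−14, −8).
|(10, −16) − (−14, −8)| = √((24)² + (−8)²) = 8√10.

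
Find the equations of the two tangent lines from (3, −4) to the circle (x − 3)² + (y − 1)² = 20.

x + 2y = −5 and x − 2y = 11

Let a tangent through (3, −4) have slope m. Its distance from (3, 1) must equal 2√5:
(0m − (5))² = 20(m² + 1)
4m² − 1 = 0, so m = −1/2 or m = 1/2.
With m = −1/2: x + 2y = −5. With m = 1/2: x − 2y = 11.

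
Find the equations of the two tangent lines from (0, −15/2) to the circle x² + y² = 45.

x + 2y = −15 and x − 2y = 15

Let a tangent through (0, −15/2) have slope m. Its distance from (0, 0) must equal 3√5:
(0m − (15/2))² = 45(m² + 1)
4m² − 1 = 0, so m = −1/2 or m = 1/2.
Through (0, −15/2) these give x + 2y = −15 and x − 2y = 15.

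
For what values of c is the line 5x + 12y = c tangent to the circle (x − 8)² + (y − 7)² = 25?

c = 59 or c = 189

For a tangent, require d(centre, line) = r = 5.
|5·8 + 12·7 − c| / √169 = 5
|c − (124)| = 5·13, so c = 189 or c = 59.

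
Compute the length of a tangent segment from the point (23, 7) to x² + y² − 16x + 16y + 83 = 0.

9√5

The centre is (8, −8) and r = 3√5. The square of the distance from P to the centre is 225 + 225 = 450.
Power of the point: PT² = |PO|² − r² = 405, so PT = 9√5.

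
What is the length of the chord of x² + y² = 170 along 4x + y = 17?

From the line, y = −4x + 17. Substituting:
17x² − 136x + 119 = 0  ⟹  x² − 8x + 7 = 0
x = 7 or x = 1, giving (7, −11) and (1, 13).
Chord length = distance between (7, −11) and (1, 13) = √612 = 6√17.

6√17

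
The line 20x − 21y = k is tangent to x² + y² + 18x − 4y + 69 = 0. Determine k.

k = −338 or k = −106

For a tangent, require d(centre, line) = r = 4.
|20·(−9) − 21·2 − k| / √841 = 4
|k − (−222)| = 4·29, so k = −106 or k = −338.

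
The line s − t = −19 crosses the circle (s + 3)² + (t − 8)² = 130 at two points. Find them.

(−14, 5) and (0, 19)

Express t = s + 19 and substitute into the circle:
2s² + 28s = 0  ⟹  s² + 14s = 0
s = 0 or s = −14, giving (0, 19) and (−14, 5).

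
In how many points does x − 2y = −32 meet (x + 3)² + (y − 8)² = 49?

2

Centre (−3, 8), r² = 49. Distance² from centre to line = (13)²/5 = 169/5.
Since d² < r², the line cuts the circle twice.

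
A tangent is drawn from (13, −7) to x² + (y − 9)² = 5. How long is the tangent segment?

2√105

With centre O = (0, 9), |OP|² = 425 and r² = 5.
Power of the point: PT² = |PO|² − r² = 420, so PT = 2√105.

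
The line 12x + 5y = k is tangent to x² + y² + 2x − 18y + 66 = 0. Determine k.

Tangency holds when the distance from the centre (−1, 9) to the line equals the radius 4:
|12·(−1) + 5·9 − k| / √169 = 4
|k − (33)| = 4·13, so k = 85 or k = −19.

k = −19 or k = 85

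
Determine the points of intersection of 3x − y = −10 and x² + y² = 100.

(−6, −8) and (0, 10)

Substitute y = 3x + 10:
10x² + 60x = 0  ⟹  x² + 6x = 0
x = 0 or x = −6, giving (0, 10) and (−6, −8).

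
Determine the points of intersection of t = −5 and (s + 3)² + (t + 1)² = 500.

(−25, −5) and (19, −5)

Substitute t = −5:
s² + 6s − 475 = 0
s = 19 or s = −25, giving (19, −5) and (−25, −5).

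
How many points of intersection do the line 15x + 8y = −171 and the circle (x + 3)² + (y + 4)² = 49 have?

2

d² = (15·(−3) + 8·(−4) − (−171))²/289 = 8836/289; r² = 49.
Since d² < r², the line cuts the circle twice.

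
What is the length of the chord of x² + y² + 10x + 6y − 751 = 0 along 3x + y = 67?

From the line, y = −3x + 67. Substituting:
10x² − 410x + 4140 = 0  ⟹  x² − 41x + 414 = 0
x = 23 or x = 18, giving (23, −2) and (18, 13).
|(23, −2) − (18, 13)| = √((5)² + (−15)²) = 5√10.

5√10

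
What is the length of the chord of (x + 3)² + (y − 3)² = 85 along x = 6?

The line gives x = 6. Substituting into the circle:
y² − 6y + 5 = 0
y = 5 or y = 1, giving (6, 5) and (6, 1).
|(6, 5) − (6, 1)| = √((0)² + (4)²) = 4.

4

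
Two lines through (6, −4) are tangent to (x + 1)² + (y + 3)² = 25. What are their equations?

A line y − (−4) = m(x − (6)) is tangent when its distance from (−1, −3) is 5:
(−7m − (1))² = 25(m² + 1)
12m² + 7m − 12 = 0, so m = −4/3 or m = 3/4.
With m = −4/3: 4x + 3y = 12. With m = 3/4: 3x − 4y = 34.

4x + 3y = 12 and 3x − 4y = 34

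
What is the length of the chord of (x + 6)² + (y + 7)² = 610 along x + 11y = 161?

2√122

From the line, y = (161 − x)/11. Substituting:
122x² + 976x − 12810 = 0  ⟹  x² + 8x − 105 = 0
x = 7 or x = −15, giving (7, 14) and (−15, 16).
Chord length = distance between (7, 14) and (−15, 16) = √488 = 2√122.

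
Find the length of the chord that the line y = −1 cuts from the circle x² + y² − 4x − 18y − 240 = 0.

From the line, y = −1. Substituting:
x² − 4x − 221 = 0
x = 17 or x = −13, giving (17, −1) and (−13, −1).
Chord length = distance between (17, −1) and (−13, −1) = √900 = 30.

30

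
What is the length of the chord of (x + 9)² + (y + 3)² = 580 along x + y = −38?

The distance from (−9, −3) to the line is 26/√2, and r² = 580.
Chord = 2√(r² − d²) = 2·√(242) = 22√2.

22√2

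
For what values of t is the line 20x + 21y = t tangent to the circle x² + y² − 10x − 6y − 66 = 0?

For a tangent, require d(centre, line) = r = 10.
|20·5 + 21·3 − t| / √841 = 10
|t − (163)| = 10·29, so t = 453 or t = −127.

t = −127 or t = 453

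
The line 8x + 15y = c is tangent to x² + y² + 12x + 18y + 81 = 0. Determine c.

c = −285 or c = −81

Tangency holds when the distance from the centre (−6, −9) to the line equals the radius 6:
|8·(−6) + 15·(−9) − c| / √289 = 6
|c − (−183)| = 6·17, so c = −81 or c = −285.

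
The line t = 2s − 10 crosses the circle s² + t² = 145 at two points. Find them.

(−1, −12) and (9, 8)

Substitute t = 2s − 10:
5s² − 40s − 45 = 0  ⟹  s² − 8s − 9 = 0
s = 9 or s = −1, giving (9, 8) and (−1, −12).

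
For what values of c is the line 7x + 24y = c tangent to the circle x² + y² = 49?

c = −175 or c = 175

The line touches the circle iff its distance from (0, 0) is 7:
|7·0 + 24·0 − c| / √625 = 7
|c| = 7·25, so c = 175 or c = −175.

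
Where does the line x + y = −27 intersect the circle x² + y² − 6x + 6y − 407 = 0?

Substitute y = −x − 27:
2x² + 42x + 160 = 0  ⟹  x² + 21x + 80 = 0
x = −5 or x = −16, giving (−5, −22) and (−16, −11).

(−16, −11) and (−5, −22)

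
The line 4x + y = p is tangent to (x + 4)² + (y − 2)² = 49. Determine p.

The line touches the circle iff its distance from (−4, 2) is 7:
|4·(−4) + 1·2 − p| / √17 = 7
|p − (−14)| = 7√17.

p = −14 ± 7√17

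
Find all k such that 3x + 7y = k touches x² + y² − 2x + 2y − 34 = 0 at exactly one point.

k = −4 ± 6√58

Tangency holds when the distance from the centre (1, −1) to the line equals the radius 6:
|3·1 + 7·(−1) − k| / √58 = 6
|k − (−4)| = 6√58.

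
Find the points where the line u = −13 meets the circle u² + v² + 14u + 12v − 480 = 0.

(−13, −29) and (−13, 17)

The line gives u = −13. Substituting into the circle:
v² + 12v − 493 = 0
v = 17 or v = −29, giving (−13, 17) and (−13, −29).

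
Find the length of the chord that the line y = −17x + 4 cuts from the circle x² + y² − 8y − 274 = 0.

2√290

The distance from (0, 4) to the line is 0/√290, and r² = 290.
Half the chord is √(r² − d²) = √(290), so the full chord is 2√290.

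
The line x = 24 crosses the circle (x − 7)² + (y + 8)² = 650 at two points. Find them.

(24, −27) and (24, 11)

The line gives x = 24. Substituting into the circle:
y² + 16y − 297 = 0
y = 11 or y = −27, giving (24, 11) and (24, −27).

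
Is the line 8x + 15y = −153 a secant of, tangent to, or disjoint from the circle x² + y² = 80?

disjoint

Substituting the line into the circle gives 289x² + 2448x + 5409 = 0.
Discriminant = (2448)² − 4·289·(5409) = −260100 < 0.
No real roots: the line does not meet the circle.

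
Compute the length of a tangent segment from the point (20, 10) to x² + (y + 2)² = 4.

With centre O = (0, −2), |OP|² = 544 and r² = 4.
Power of the point: PT² = |PO|² − r² = 540, so PT = 6√15.

6√15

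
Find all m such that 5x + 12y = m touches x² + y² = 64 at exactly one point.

m = −104 or m = 104

For a tangent, require d(centre, line) = r = 8.
|5·0 + 12·0 − m| / √169 = 8
|m| = 8·13, so m = 104 or m = −104.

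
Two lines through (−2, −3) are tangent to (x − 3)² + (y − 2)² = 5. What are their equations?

Let a tangent through (−2, −3) have slope m. Its distance from (3, 2) must equal √5:
(5m − (5))² = 5(m² + 1)
2m² − 5m + 2 = 0, so m = 1/2 or m = 2.
Through (−2, −3) these give x − 2y = 4 and 2x − y = −1.

x − 2y = 4 and 2x − y = −1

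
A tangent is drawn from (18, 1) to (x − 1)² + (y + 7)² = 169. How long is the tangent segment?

Centre (1, −7), r² = 169. |PO|² = (17)² + (8)² = 353.
The tangent meets the radius at right angles, so tangent² = |PO|² − r² = 353 − 169 = 184.

2√46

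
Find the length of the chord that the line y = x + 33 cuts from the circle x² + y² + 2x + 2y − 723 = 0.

The distance from (−1, −1) to the line is 33/√2, and r² = 725.
Chord = 2√(r² − d²) = 2·√(361/2) = 19√2.

19√2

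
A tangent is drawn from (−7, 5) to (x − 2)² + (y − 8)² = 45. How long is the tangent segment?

3√5

Centre (2, 8), r² = 45. |PO|² = (−9)² + (−3)² = 90.
Power of the point: PT² = |PO|² − r² = 45, so PT = 3√5.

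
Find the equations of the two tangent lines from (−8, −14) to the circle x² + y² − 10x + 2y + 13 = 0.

Write the tangent as mx − y + (−14 − m·(−8)) = 0 and set its distance from the centre to √13:
[m·(13) − (13)]² = 13(m² + 1)
6m² − 13m + 6 = 0, so m = 3/2 or m = 2/3.
With m = 3/2: 3x − 2y = 4. With m = 2/3: 2x − 3y = 26.

3x − 2y = 4 and 2x − 3y = 26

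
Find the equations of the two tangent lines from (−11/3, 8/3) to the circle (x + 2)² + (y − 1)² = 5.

x − 2y = −9 and 2x − y = −10

A line y − (8/3) = m(x − (−11/3)) is tangent when its distance from (−2, 1) is √5:
[m·(5/3) − (−5/3)]² = 5(m² + 1)
2m² − 5m + 2 = 0, so m = 1/2 or m = 2.
Through (−11/3, 8/3) these give x − 2y = −9 and 2x − y = −10.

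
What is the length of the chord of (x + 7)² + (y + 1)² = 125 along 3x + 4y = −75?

10

Substitute y = (−75 − 3x)/4:
25x² + 650x + 3825 = 0  ⟹  x² + 26x + 153 = 0
x = −9 or x = −17, giving (−9, −12) and (−17, −6).
|(−9, −12) − (−17, −6)| = √((8)² + (−6)²) = 10.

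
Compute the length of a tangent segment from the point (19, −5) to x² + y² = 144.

With centre O = (0, 0), |OP|² = 386 and r² = 144.
By the tangent–radius right angle, tangent length = √(|PO|² − r²) = √242 = 11√2.

11√2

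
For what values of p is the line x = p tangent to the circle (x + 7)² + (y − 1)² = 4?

p = −9 or p = −5

The line touches the circle iff its distance from (−7, 1) is 2:
|1·(−7) + 0·1 − p| / √1 = 2
|p − (−7)| = 2, so p = −5 or p = −9.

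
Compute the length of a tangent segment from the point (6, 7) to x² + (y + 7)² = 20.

With centre O = (0, −7), |OP|² = 232 and r² = 20.
By the tangent–radius right angle, tangent length = √(|PO|² − r²) = √212 = 2√53.

2√53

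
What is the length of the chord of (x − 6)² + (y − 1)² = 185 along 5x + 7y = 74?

Centre (6, 1), r² = 185. Perpendicular distance d from centre to line = |−37| / √74 = 37/√74.
Half the chord is √(r² − d²) = √(333/2), so the full chord is 3√74.

3√74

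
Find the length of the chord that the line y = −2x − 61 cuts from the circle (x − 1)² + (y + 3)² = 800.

Centre (1, −3), r² = 800. Perpendicular distance d from centre to line = |60| / √5 = 60/√5.
Half the chord is √(r² − d²) = √(80), so the full chord is 8√5.

8√5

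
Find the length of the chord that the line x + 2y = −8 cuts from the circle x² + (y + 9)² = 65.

6√5

Substitute y = (−8 − x)/2:
5x² − 20x − 160 = 0  ⟹  x² − 4x − 32 = 0
x = 8 or x = −4, giving (8, −8) and (−4, −2).
|(8, −8) − (−4, −2)| = √((12)² + (−6)²) = 6√5.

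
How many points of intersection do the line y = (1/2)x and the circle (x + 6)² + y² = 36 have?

Centre (−6, 0), r² = 36. Distance² from centre to line = (−6)²/5 = 36/5.
Since d² < r², the line cuts the circle twice.

2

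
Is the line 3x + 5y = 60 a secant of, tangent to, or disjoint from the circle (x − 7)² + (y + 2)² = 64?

Centre (7, −2), r² = 64. Distance² from centre to line = (−49)²/34 = 2401/34.
Since d² > r², the line lies outside the circle.

disjoint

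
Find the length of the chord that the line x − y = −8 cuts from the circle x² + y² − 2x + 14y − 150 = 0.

12√2

From the line, y = x + 8. Substituting:
2x² + 28x + 26 = 0  ⟹  x² + 14x + 13 = 0
x = −1 or x = −13, giving (−1, 7) and (−13, −5).
|(−1, 7) − (−13, −5)| = √((12)² + (12)²) = 12√2.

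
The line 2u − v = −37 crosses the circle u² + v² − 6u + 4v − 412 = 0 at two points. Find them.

Substitute v = 2u + 37:
5u² + 150u + 1105 = 0  ⟹  u² + 30u + 221 = 0
u = −13 or u = −17, giving (−13, 11) and (−17, 3).

(−17, 3) and (−13, 11)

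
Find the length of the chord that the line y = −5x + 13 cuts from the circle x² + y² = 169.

5√26

Express y = −5x + 13 and substitute into the circle:
26x² − 130x = 0  ⟹  x² − 5x = 0
x = 5 or x = 0, giving (5, −12) and (0, 13).
|(5, −12) − (0, 13)| = √((5)² + (−25)²) = 5√26.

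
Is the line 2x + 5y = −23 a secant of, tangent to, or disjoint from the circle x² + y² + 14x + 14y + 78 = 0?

Centre (−7, −7), r² = 20. Distance² from centre to line = (−26)²/29 = 676/29.
Since d² > r², the line lies outside the circle.

disjoint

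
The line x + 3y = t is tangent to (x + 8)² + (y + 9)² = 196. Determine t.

For a tangent, require d(centre, line) = r = 14.
|1·(−8) + 3·(−9) − t| / √10 = 14
|t − (−35)| = 14√10.

t = −35 ± 14√10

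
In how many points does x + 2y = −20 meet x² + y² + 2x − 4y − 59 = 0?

0

d² = (1·(−1) + 2·2 − (−20))²/5 = 529/5; r² = 64.
Since d² > r², the line lies outside the circle.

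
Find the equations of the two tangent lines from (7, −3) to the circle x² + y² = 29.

2x − 5y = 29 and 5x + 2y = 29

Write the tangent as mx − y + (−3 − m·(7)) = 0 and set its distance from the centre to √29:
[m·(−7) − (3)]² = 29(m² + 1)
10m² + 21m − 10 = 0, so m = 2/5 or m = −5/2.
With m = 2/5: 2x − 5y = 29. With m = −5/2: 5x + 2y = 29.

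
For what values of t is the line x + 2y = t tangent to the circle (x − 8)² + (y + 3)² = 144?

t = 2 ± 12√5

Tangency holds when the distance from the centre (8, −3) to the line equals the radius 12:
|1·8 + 2·(−3) − t| / √5 = 12
|t − (2)| = 12√5.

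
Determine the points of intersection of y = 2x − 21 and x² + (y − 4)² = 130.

(9, −3) and (11, 1)

Express y = 2x − 21 and substitute into the circle:
5x² − 100x + 495 = 0  ⟹  x² − 20x + 99 = 0
x = 11 or x = 9, giving (11, 1) and (9, −3).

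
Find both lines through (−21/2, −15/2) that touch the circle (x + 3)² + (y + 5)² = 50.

7x − y = −66 and x + y = −18

Let a tangent through (−21/2, −15/2) have slope m. Its distance from (−3, −5) must equal 5√2:
(15/2m − (5/2))² = 50(m² + 1)
m² − 6m − 7 = 0, so m = 7 or m = −1.
Through (−21/2, −15/2) these give 7x − y = −66 and x + y = −18.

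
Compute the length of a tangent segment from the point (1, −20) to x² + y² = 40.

19

The centre is (0, 0) and r = 2√10. The square of the distance from P to the centre is 1 + 400 = 401.
The tangent meets the radius at right angles, so tangent² = |PO|² − r² = 401 − 40 = 361.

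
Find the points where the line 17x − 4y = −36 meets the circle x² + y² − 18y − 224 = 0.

Substitute y = (36 + 17x)/4:
305x² − 4880 = 0  ⟹  x² − 16 = 0
x = 4 or x = −4, giving (4, 26) and (−4, −8).

(−4, −8) and (4, 26)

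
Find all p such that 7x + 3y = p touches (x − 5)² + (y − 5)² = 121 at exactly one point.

Tangency holds when the distance from the centre (5, 5) to the line equals the radius 11:
|7·5 + 3·5 − p| / √58 = 11
|p − (50)| = 11√58.

p = 50 ± 11√58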